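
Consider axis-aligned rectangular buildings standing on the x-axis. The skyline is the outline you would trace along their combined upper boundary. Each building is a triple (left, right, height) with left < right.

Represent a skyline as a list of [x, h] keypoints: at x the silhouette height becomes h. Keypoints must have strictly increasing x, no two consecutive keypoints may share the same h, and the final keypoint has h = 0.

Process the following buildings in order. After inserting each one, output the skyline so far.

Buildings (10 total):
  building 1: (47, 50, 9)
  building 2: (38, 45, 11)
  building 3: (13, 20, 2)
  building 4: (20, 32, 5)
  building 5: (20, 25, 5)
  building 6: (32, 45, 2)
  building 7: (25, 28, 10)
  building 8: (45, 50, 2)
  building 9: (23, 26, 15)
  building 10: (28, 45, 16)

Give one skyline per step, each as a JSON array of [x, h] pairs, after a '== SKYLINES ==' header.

== SKYLINES ==
[[47,9],[50,0]]
[[38,11],[45,0],[47,9],[50,0]]
[[13,2],[20,0],[38,11],[45,0],[47,9],[50,0]]
[[13,2],[20,5],[32,0],[38,11],[45,0],[47,9],[50,0]]
[[13,2],[20,5],[32,0],[38,11],[45,0],[47,9],[50,0]]
[[13,2],[20,5],[32,2],[38,11],[45,0],[47,9],[50,0]]
[[13,2],[20,5],[25,10],[28,5],[32,2],[38,11],[45,0],[47,9],[50,0]]
[[13,2],[20,5],[25,10],[28,5],[32,2],[38,11],[45,2],[47,9],[50,0]]
[[13,2],[20,5],[23,15],[26,10],[28,5],[32,2],[38,11],[45,2],[47,9],[50,0]]
[[13,2],[20,5],[23,15],[26,10],[28,16],[45,2],[47,9],[50,0]]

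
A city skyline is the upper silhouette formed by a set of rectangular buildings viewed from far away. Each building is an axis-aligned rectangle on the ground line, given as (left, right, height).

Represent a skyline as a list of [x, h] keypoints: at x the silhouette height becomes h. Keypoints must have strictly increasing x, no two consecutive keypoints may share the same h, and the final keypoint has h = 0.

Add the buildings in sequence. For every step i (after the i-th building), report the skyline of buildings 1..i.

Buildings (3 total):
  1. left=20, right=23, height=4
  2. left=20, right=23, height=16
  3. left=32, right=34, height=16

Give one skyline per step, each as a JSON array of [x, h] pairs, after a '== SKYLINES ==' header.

== SKYLINES ==
[[20,4],[23,0]]
[[20,16],[23,0]]
[[20,16],[23,0],[32,16],[34,0]]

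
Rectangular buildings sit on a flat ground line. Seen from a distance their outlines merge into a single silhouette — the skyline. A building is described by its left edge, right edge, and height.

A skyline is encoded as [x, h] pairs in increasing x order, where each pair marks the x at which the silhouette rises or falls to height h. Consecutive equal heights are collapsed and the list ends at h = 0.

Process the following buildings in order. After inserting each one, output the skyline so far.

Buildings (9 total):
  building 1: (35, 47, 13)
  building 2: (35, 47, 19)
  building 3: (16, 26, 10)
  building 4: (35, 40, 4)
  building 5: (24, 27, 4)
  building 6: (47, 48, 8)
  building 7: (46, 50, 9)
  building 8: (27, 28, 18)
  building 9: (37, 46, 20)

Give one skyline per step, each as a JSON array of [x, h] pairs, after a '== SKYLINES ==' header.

== SKYLINES ==
[[35,13],[47,0]]
[[35,19],[47,0]]
[[16,10],[26,0],[35,19],[47,0]]
[[16,10],[26,0],[35,19],[47,0]]
[[16,10],[26,4],[27,0],[35,19],[47,0]]
[[16,10],[26,4],[27,0],[35,19],[47,8],[48,0]]
[[16,10],[26,4],[27,0],[35,19],[47,9],[50,0]]
[[16,10],[26,4],[27,18],[28,0],[35,19],[47,9],[50,0]]
[[16,10],[26,4],[27,18],[28,0],[35,19],[37,20],[46,19],[47,9],[50,0]]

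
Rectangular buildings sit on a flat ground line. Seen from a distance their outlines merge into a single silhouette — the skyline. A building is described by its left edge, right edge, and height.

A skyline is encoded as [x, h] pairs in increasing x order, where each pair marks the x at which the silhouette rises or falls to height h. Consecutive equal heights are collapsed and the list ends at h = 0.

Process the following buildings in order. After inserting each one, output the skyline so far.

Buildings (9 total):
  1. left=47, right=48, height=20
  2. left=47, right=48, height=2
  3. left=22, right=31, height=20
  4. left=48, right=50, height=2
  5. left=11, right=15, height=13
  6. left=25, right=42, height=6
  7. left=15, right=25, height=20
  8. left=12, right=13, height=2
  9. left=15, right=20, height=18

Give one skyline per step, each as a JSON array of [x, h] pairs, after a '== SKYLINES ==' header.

== SKYLINES ==
[[47,20],[48,0]]
[[47,20],[48,0]]
[[22,20],[31,0],[47,20],[48,0]]
[[22,20],[31,0],[47,20],[48,2],[50,0]]
[[11,13],[15,0],[22,20],[31,0],[47,20],[48,2],[50,0]]
[[11,13],[15,0],[22,20],[31,6],[42,0],[47,20],[48,2],[50,0]]
[[11,13],[15,20],[31,6],[42,0],[47,20],[48,2],[50,0]]
[[11,13],[15,20],[31,6],[42,0],[47,20],[48,2],[50,0]]
[[11,13],[15,20],[31,6],[42,0],[47,20],[48,2],[50,0]]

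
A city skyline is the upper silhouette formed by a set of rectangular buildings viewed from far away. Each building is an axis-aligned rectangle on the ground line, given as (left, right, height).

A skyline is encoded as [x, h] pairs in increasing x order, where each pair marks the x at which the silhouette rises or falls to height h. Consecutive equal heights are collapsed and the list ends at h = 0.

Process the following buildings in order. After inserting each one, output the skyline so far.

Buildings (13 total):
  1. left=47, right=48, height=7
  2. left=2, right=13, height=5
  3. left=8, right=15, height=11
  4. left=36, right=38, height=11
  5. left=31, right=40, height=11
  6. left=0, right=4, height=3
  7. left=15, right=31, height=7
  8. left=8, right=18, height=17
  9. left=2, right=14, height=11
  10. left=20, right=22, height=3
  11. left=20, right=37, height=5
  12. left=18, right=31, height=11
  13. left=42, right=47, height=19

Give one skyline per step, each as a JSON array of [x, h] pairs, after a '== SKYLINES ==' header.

== SKYLINES ==
[[47,7],[48,0]]
[[2,5],[13,0],[47,7],[48,0]]
[[2,5],[8,11],[15,0],[47,7],[48,0]]
[[2,5],[8,11],[15,0],[36,11],[38,0],[47,7],[48,0]]
[[2,5],[8,11],[15,0],[31,11],[40,0],[47,7],[48,0]]
[[0,3],[2,5],[8,11],[15,0],[31,11],[40,0],[47,7],[48,0]]
[[0,3],[2,5],[8,11],[15,7],[31,11],[40,0],[47,7],[48,0]]
[[0,3],[2,5],[8,17],[18,7],[31,11],[40,0],[47,7],[48,0]]
[[0,3],[2,11],[8,17],[18,7],[31,11],[40,0],[47,7],[48,0]]
[[0,3],[2,11],[8,17],[18,7],[31,11],[40,0],[47,7],[48,0]]
[[0,3],[2,11],[8,17],[18,7],[31,11],[40,0],[47,7],[48,0]]
[[0,3],[2,11],[8,17],[18,11],[40,0],[47,7],[48,0]]
[[0,3],[2,11],[8,17],[18,11],[40,0],[42,19],[47,7],[48,0]]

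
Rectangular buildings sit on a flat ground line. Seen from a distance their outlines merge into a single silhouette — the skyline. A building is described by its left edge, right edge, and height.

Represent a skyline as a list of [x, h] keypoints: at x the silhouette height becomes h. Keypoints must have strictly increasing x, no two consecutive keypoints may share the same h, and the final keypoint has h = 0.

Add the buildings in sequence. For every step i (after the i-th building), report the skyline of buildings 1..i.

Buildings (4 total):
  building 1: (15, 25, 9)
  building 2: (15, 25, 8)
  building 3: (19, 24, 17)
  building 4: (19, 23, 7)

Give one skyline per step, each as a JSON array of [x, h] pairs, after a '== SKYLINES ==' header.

== SKYLINES ==
[[15,9],[25,0]]
[[15,9],[25,0]]
[[15,9],[19,17],[24,9],[25,0]]
[[15,9],[19,17],[24,9],[25,0]]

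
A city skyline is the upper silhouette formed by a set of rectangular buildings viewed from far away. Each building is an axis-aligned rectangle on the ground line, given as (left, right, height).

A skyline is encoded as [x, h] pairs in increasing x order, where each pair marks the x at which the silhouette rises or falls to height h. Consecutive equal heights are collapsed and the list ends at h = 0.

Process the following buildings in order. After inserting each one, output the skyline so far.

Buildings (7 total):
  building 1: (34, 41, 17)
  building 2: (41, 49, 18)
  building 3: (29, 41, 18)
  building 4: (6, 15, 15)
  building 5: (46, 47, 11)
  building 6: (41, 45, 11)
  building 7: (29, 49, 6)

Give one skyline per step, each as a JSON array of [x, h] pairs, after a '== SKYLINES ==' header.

== SKYLINES ==
[[34,17],[41,0]]
[[34,17],[41,18],[49,0]]
[[29,18],[49,0]]
[[6,15],[15,0],[29,18],[49,0]]
[[6,15],[15,0],[29,18],[49,0]]
[[6,15],[15,0],[29,18],[49,0]]
[[6,15],[15,0],[29,18],[49,0]]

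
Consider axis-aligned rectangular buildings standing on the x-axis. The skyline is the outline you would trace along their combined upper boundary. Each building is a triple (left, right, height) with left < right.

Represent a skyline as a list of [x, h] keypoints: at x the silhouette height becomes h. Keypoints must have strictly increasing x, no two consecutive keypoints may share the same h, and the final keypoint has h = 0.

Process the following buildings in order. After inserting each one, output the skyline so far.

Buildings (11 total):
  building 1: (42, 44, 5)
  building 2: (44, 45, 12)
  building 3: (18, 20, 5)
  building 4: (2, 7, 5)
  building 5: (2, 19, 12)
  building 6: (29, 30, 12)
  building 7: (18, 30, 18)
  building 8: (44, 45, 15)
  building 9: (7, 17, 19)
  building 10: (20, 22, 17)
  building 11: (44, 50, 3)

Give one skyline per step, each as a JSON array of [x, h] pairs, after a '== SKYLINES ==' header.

== SKYLINES ==
[[42,5],[44,0]]
[[42,5],[44,12],[45,0]]
[[18,5],[20,0],[42,5],[44,12],[45,0]]
[[2,5],[7,0],[18,5],[20,0],[42,5],[44,12],[45,0]]
[[2,12],[19,5],[20,0],[42,5],[44,12],[45,0]]
[[2,12],[19,5],[20,0],[29,12],[30,0],[42,5],[44,12],[45,0]]
[[2,12],[18,18],[30,0],[42,5],[44,12],[45,0]]
[[2,12],[18,18],[30,0],[42,5],[44,15],[45,0]]
[[2,12],[7,19],[17,12],[18,18],[30,0],[42,5],[44,15],[45,0]]
[[2,12],[7,19],[17,12],[18,18],[30,0],[42,5],[44,15],[45,0]]
[[2,12],[7,19],[17,12],[18,18],[30,0],[42,5],[44,15],[45,3],[50,0]]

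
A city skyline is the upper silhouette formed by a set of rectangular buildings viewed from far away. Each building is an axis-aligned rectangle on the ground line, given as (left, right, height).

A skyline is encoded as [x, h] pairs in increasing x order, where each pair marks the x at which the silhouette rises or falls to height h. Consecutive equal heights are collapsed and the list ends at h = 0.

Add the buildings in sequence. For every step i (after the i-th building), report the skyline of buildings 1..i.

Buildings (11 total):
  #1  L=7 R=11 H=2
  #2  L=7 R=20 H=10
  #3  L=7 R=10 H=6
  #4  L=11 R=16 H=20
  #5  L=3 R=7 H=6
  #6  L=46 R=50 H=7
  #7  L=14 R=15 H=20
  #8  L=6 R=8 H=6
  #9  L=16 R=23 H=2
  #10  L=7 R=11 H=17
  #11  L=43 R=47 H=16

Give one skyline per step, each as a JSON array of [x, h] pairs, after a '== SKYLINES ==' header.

== SKYLINES ==
[[7,2],[11,0]]
[[7,10],[20,0]]
[[7,10],[20,0]]
[[7,10],[11,20],[16,10],[20,0]]
[[3,6],[7,10],[11,20],[16,10],[20,0]]
[[3,6],[7,10],[11,20],[16,10],[20,0],[46,7],[50,0]]
[[3,6],[7,10],[11,20],[16,10],[20,0],[46,7],[50,0]]
[[3,6],[7,10],[11,20],[16,10],[20,0],[46,7],[50,0]]
[[3,6],[7,10],[11,20],[16,10],[20,2],[23,0],[46,7],[50,0]]
[[3,6],[7,17],[11,20],[16,10],[20,2],[23,0],[46,7],[50,0]]
[[3,6],[7,17],[11,20],[16,10],[20,2],[23,0],[43,16],[47,7],[50,0]]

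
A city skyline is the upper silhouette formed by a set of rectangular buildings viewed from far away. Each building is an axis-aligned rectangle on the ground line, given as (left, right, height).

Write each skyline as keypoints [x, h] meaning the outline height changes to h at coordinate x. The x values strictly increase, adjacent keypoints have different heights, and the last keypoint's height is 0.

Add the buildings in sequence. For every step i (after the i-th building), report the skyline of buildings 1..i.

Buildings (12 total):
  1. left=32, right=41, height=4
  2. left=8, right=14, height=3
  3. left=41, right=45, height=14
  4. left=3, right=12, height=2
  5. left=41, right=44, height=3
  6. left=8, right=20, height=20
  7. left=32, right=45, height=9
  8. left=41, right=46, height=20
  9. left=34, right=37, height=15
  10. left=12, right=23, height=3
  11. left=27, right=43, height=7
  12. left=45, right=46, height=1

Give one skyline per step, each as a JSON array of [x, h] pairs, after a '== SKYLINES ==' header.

== SKYLINES ==
[[32,4],[41,0]]
[[8,3],[14,0],[32,4],[41,0]]
[[8,3],[14,0],[32,4],[41,14],[45,0]]
[[3,2],[8,3],[14,0],[32,4],[41,14],[45,0]]
[[3,2],[8,3],[14,0],[32,4],[41,14],[45,0]]
[[3,2],[8,20],[20,0],[32,4],[41,14],[45,0]]
[[3,2],[8,20],[20,0],[32,9],[41,14],[45,0]]
[[3,2],[8,20],[20,0],[32,9],[41,20],[46,0]]
[[3,2],[8,20],[20,0],[32,9],[34,15],[37,9],[41,20],[46,0]]
[[3,2],[8,20],[20,3],[23,0],[32,9],[34,15],[37,9],[41,20],[46,0]]
[[3,2],[8,20],[20,3],[23,0],[27,7],[32,9],[34,15],[37,9],[41,20],[46,0]]
[[3,2],[8,20],[20,3],[23,0],[27,7],[32,9],[34,15],[37,9],[41,20],[46,0]]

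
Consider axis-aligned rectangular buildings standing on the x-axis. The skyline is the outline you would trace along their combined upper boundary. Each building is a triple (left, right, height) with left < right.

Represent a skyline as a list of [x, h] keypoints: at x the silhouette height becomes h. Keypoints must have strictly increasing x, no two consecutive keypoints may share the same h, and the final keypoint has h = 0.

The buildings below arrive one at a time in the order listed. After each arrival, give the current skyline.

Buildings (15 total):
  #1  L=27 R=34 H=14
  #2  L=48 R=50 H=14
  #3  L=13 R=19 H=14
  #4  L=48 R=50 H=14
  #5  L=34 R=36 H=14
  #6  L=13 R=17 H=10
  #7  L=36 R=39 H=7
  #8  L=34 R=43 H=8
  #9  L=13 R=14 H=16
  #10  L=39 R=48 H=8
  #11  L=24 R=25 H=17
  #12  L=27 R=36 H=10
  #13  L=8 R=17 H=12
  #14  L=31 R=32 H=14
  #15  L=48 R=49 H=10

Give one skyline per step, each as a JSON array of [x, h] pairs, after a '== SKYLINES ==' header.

== SKYLINES ==
[[27,14],[34,0]]
[[27,14],[34,0],[48,14],[50,0]]
[[13,14],[19,0],[27,14],[34,0],[48,14],[50,0]]
[[13,14],[19,0],[27,14],[34,0],[48,14],[50,0]]
[[13,14],[19,0],[27,14],[36,0],[48,14],[50,0]]
[[13,14],[19,0],[27,14],[36,0],[48,14],[50,0]]
[[13,14],[19,0],[27,14],[36,7],[39,0],[48,14],[50,0]]
[[13,14],[19,0],[27,14],[36,8],[43,0],[48,14],[50,0]]
[[13,16],[14,14],[19,0],[27,14],[36,8],[43,0],[48,14],[50,0]]
[[13,16],[14,14],[19,0],[27,14],[36,8],[48,14],[50,0]]
[[13,16],[14,14],[19,0],[24,17],[25,0],[27,14],[36,8],[48,14],[50,0]]
[[13,16],[14,14],[19,0],[24,17],[25,0],[27,14],[36,8],[48,14],[50,0]]
[[8,12],[13,16],[14,14],[19,0],[24,17],[25,0],[27,14],[36,8],[48,14],[50,0]]
[[8,12],[13,16],[14,14],[19,0],[24,17],[25,0],[27,14],[36,8],[48,14],[50,0]]
[[8,12],[13,16],[14,14],[19,0],[24,17],[25,0],[27,14],[36,8],[48,14],[50,0]]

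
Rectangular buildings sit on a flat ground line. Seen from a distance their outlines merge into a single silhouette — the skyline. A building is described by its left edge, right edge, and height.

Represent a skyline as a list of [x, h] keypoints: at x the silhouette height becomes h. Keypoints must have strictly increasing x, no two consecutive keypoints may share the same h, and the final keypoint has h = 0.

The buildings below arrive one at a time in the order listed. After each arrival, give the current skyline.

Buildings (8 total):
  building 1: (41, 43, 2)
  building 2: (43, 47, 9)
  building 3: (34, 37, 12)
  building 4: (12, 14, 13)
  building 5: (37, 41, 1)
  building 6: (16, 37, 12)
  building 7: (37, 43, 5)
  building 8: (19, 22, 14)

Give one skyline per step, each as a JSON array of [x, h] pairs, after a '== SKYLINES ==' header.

== SKYLINES ==
[[41,2],[43,0]]
[[41,2],[43,9],[47,0]]
[[34,12],[37,0],[41,2],[43,9],[47,0]]
[[12,13],[14,0],[34,12],[37,0],[41,2],[43,9],[47,0]]
[[12,13],[14,0],[34,12],[37,1],[41,2],[43,9],[47,0]]
[[12,13],[14,0],[16,12],[37,1],[41,2],[43,9],[47,0]]
[[12,13],[14,0],[16,12],[37,5],[43,9],[47,0]]
[[12,13],[14,0],[16,12],[19,14],[22,12],[37,5],[43,9],[47,0]]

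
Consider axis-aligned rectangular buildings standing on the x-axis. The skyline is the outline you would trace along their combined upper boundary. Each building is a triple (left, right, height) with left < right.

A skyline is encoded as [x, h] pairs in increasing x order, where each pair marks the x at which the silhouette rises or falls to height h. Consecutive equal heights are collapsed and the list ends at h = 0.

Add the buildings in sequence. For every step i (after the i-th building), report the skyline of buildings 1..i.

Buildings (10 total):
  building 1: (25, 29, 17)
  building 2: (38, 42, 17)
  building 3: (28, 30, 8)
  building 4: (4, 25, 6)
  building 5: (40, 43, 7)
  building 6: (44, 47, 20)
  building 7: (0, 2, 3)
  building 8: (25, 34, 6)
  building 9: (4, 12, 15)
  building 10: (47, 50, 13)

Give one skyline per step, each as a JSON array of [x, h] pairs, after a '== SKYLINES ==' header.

== SKYLINES ==
[[25,17],[29,0]]
[[25,17],[29,0],[38,17],[42,0]]
[[25,17],[29,8],[30,0],[38,17],[42,0]]
[[4,6],[25,17],[29,8],[30,0],[38,17],[42,0]]
[[4,6],[25,17],[29,8],[30,0],[38,17],[42,7],[43,0]]
[[4,6],[25,17],[29,8],[30,0],[38,17],[42,7],[43,0],[44,20],[47,0]]
[[0,3],[2,0],[4,6],[25,17],[29,8],[30,0],[38,17],[42,7],[43,0],[44,20],[47,0]]
[[0,3],[2,0],[4,6],[25,17],[29,8],[30,6],[34,0],[38,17],[42,7],[43,0],[44,20],[47,0]]
[[0,3],[2,0],[4,15],[12,6],[25,17],[29,8],[30,6],[34,0],[38,17],[42,7],[43,0],[44,20],[47,0]]
[[0,3],[2,0],[4,15],[12,6],[25,17],[29,8],[30,6],[34,0],[38,17],[42,7],[43,0],[44,20],[47,13],[50,0]]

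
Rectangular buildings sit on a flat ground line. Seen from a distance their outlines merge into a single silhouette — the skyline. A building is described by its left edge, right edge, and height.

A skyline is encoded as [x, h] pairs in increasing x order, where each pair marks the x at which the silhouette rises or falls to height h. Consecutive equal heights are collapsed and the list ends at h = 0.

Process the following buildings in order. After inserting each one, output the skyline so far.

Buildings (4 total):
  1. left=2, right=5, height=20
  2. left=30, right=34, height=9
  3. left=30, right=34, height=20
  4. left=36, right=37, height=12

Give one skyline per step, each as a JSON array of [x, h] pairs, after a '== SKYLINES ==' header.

== SKYLINES ==
[[2,20],[5,0]]
[[2,20],[5,0],[30,9],[34,0]]
[[2,20],[5,0],[30,20],[34,0]]
[[2,20],[5,0],[30,20],[34,0],[36,12],[37,0]]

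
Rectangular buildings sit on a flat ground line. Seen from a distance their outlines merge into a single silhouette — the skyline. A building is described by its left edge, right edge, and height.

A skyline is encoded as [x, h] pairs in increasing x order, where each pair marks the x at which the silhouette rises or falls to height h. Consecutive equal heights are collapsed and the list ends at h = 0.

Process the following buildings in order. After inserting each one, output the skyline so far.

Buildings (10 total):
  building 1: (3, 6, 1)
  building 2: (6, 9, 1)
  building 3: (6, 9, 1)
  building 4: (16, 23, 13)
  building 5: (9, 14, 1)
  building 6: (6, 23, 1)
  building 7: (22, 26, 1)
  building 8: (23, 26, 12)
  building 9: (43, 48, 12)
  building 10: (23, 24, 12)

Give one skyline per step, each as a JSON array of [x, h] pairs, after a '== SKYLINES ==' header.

== SKYLINES ==
[[3,1],[6,0]]
[[3,1],[9,0]]
[[3,1],[9,0]]
[[3,1],[9,0],[16,13],[23,0]]
[[3,1],[14,0],[16,13],[23,0]]
[[3,1],[16,13],[23,0]]
[[3,1],[16,13],[23,1],[26,0]]
[[3,1],[16,13],[23,12],[26,0]]
[[3,1],[16,13],[23,12],[26,0],[43,12],[48,0]]
[[3,1],[16,13],[23,12],[26,0],[43,12],[48,0]]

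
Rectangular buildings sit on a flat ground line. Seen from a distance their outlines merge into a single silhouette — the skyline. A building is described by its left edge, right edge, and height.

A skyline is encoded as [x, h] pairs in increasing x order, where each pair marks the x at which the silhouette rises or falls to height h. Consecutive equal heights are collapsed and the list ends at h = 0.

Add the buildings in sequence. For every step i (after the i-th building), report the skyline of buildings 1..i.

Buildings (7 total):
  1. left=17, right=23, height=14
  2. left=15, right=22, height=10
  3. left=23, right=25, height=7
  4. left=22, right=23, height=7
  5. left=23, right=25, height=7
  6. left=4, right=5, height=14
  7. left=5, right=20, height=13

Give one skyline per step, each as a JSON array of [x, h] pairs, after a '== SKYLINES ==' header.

== SKYLINES ==
[[17,14],[23,0]]
[[15,10],[17,14],[23,0]]
[[15,10],[17,14],[23,7],[25,0]]
[[15,10],[17,14],[23,7],[25,0]]
[[15,10],[17,14],[23,7],[25,0]]
[[4,14],[5,0],[15,10],[17,14],[23,7],[25,0]]
[[4,14],[5,13],[17,14],[23,7],[25,0]]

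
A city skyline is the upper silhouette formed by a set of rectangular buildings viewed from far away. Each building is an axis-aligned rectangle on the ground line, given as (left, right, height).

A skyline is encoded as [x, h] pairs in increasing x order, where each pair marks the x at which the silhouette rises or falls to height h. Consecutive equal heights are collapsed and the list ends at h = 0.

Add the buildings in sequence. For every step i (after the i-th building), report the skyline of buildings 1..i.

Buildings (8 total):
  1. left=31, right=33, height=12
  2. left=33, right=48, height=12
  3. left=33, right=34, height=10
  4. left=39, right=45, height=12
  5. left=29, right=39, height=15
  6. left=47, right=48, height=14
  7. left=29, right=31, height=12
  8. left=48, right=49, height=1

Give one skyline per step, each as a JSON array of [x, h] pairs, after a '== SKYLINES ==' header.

== SKYLINES ==
[[31,12],[33,0]]
[[31,12],[48,0]]
[[31,12],[48,0]]
[[31,12],[48,0]]
[[29,15],[39,12],[48,0]]
[[29,15],[39,12],[47,14],[48,0]]
[[29,15],[39,12],[47,14],[48,0]]
[[29,15],[39,12],[47,14],[48,1],[49,0]]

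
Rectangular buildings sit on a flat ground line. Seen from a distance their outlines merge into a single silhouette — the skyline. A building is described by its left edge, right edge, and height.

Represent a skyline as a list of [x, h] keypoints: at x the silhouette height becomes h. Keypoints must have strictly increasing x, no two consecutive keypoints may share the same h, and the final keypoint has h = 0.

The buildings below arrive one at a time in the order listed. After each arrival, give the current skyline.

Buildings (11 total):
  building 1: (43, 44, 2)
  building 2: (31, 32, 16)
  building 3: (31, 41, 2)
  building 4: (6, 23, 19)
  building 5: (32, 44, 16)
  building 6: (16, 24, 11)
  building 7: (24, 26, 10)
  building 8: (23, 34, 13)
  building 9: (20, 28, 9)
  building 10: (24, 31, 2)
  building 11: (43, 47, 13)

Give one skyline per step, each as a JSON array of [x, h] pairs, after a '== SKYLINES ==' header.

== SKYLINES ==
[[43,2],[44,0]]
[[31,16],[32,0],[43,2],[44,0]]
[[31,16],[32,2],[41,0],[43,2],[44,0]]
[[6,19],[23,0],[31,16],[32,2],[41,0],[43,2],[44,0]]
[[6,19],[23,0],[31,16],[44,0]]
[[6,19],[23,11],[24,0],[31,16],[44,0]]
[[6,19],[23,11],[24,10],[26,0],[31,16],[44,0]]
[[6,19],[23,13],[31,16],[44,0]]
[[6,19],[23,13],[31,16],[44,0]]
[[6,19],[23,13],[31,16],[44,0]]
[[6,19],[23,13],[31,16],[44,13],[47,0]]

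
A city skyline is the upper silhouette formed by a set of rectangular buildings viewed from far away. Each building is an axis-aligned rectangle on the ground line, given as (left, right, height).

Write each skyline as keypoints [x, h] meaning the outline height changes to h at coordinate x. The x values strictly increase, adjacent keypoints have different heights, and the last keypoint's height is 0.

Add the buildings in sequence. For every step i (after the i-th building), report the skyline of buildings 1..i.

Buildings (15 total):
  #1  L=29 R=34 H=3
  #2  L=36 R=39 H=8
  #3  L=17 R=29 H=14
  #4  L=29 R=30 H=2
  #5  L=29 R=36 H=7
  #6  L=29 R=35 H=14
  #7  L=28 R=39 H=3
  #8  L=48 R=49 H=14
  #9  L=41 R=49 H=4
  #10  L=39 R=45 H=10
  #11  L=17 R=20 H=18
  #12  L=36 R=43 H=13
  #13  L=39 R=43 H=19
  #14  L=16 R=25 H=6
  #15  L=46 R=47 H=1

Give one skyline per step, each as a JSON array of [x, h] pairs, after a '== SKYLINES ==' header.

== SKYLINES ==
[[29,3],[34,0]]
[[29,3],[34,0],[36,8],[39,0]]
[[17,14],[29,3],[34,0],[36,8],[39,0]]
[[17,14],[29,3],[34,0],[36,8],[39,0]]
[[17,14],[29,7],[36,8],[39,0]]
[[17,14],[35,7],[36,8],[39,0]]
[[17,14],[35,7],[36,8],[39,0]]
[[17,14],[35,7],[36,8],[39,0],[48,14],[49,0]]
[[17,14],[35,7],[36,8],[39,0],[41,4],[48,14],[49,0]]
[[17,14],[35,7],[36,8],[39,10],[45,4],[48,14],[49,0]]
[[17,18],[20,14],[35,7],[36,8],[39,10],[45,4],[48,14],[49,0]]
[[17,18],[20,14],[35,7],[36,13],[43,10],[45,4],[48,14],[49,0]]
[[17,18],[20,14],[35,7],[36,13],[39,19],[43,10],[45,4],[48,14],[49,0]]
[[16,6],[17,18],[20,14],[35,7],[36,13],[39,19],[43,10],[45,4],[48,14],[49,0]]
[[16,6],[17,18],[20,14],[35,7],[36,13],[39,19],[43,10],[45,4],[48,14],[49,0]]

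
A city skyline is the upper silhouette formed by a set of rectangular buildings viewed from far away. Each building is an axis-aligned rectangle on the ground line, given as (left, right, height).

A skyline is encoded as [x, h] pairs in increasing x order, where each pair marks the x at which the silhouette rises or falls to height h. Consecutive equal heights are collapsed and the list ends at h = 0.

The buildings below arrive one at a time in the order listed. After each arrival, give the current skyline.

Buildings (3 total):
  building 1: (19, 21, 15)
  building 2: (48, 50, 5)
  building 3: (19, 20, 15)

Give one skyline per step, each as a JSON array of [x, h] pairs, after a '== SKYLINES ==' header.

== SKYLINES ==
[[19,15],[21,0]]
[[19,15],[21,0],[48,5],[50,0]]
[[19,15],[21,0],[48,5],[50,0]]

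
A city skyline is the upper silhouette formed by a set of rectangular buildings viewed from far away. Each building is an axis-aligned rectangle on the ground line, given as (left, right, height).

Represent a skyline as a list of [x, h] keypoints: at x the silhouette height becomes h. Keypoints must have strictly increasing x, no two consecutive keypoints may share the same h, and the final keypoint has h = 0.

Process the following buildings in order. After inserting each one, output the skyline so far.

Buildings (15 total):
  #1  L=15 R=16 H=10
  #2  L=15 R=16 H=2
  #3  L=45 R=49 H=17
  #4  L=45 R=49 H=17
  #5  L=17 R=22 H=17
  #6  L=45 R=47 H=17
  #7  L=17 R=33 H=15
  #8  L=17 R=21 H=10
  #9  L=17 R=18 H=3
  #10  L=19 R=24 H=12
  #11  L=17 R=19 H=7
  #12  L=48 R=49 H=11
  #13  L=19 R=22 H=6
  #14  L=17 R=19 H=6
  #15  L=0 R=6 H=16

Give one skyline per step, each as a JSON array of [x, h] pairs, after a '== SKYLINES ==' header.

== SKYLINES ==
[[15,10],[16,0]]
[[15,10],[16,0]]
[[15,10],[16,0],[45,17],[49,0]]
[[15,10],[16,0],[45,17],[49,0]]
[[15,10],[16,0],[17,17],[22,0],[45,17],[49,0]]
[[15,10],[16,0],[17,17],[22,0],[45,17],[49,0]]
[[15,10],[16,0],[17,17],[22,15],[33,0],[45,17],[49,0]]
[[15,10],[16,0],[17,17],[22,15],[33,0],[45,17],[49,0]]
[[15,10],[16,0],[17,17],[22,15],[33,0],[45,17],[49,0]]
[[15,10],[16,0],[17,17],[22,15],[33,0],[45,17],[49,0]]
[[15,10],[16,0],[17,17],[22,15],[33,0],[45,17],[49,0]]
[[15,10],[16,0],[17,17],[22,15],[33,0],[45,17],[49,0]]
[[15,10],[16,0],[17,17],[22,15],[33,0],[45,17],[49,0]]
[[15,10],[16,0],[17,17],[22,15],[33,0],[45,17],[49,0]]
[[0,16],[6,0],[15,10],[16,0],[17,17],[22,15],[33,0],[45,17],[49,0]]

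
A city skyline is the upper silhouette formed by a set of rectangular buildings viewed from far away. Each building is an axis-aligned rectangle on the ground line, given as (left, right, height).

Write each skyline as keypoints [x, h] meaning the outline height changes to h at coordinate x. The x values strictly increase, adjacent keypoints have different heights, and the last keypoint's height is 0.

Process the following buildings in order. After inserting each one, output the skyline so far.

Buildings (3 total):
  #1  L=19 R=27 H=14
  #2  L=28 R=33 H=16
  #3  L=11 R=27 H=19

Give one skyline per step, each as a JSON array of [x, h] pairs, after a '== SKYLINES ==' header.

== SKYLINES ==
[[19,14],[27,0]]
[[19,14],[27,0],[28,16],[33,0]]
[[11,19],[27,0],[28,16],[33,0]]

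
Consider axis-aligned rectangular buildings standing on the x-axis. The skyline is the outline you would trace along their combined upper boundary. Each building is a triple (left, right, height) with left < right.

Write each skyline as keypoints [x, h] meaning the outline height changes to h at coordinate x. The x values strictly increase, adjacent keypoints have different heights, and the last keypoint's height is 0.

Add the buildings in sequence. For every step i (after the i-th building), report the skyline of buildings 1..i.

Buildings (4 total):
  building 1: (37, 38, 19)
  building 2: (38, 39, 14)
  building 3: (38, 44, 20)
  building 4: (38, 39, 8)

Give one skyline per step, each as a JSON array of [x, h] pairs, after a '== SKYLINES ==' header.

== SKYLINES ==
[[37,19],[38,0]]
[[37,19],[38,14],[39,0]]
[[37,19],[38,20],[44,0]]
[[37,19],[38,20],[44,0]]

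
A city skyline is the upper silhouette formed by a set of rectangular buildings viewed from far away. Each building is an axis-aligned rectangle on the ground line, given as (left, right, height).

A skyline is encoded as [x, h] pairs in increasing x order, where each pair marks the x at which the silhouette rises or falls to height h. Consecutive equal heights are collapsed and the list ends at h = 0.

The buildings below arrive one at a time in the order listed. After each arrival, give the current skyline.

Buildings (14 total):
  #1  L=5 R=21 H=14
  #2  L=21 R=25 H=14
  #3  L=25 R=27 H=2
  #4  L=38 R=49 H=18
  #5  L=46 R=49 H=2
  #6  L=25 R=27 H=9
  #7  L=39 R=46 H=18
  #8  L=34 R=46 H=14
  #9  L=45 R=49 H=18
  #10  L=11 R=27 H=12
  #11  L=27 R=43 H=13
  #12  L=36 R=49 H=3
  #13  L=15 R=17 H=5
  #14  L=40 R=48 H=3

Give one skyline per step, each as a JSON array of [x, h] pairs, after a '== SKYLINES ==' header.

== SKYLINES ==
[[5,14],[21,0]]
[[5,14],[25,0]]
[[5,14],[25,2],[27,0]]
[[5,14],[25,2],[27,0],[38,18],[49,0]]
[[5,14],[25,2],[27,0],[38,18],[49,0]]
[[5,14],[25,9],[27,0],[38,18],[49,0]]
[[5,14],[25,9],[27,0],[38,18],[49,0]]
[[5,14],[25,9],[27,0],[34,14],[38,18],[49,0]]
[[5,14],[25,9],[27,0],[34,14],[38,18],[49,0]]
[[5,14],[25,12],[27,0],[34,14],[38,18],[49,0]]
[[5,14],[25,12],[27,13],[34,14],[38,18],[49,0]]
[[5,14],[25,12],[27,13],[34,14],[38,18],[49,0]]
[[5,14],[25,12],[27,13],[34,14],[38,18],[49,0]]
[[5,14],[25,12],[27,13],[34,14],[38,18],[49,0]]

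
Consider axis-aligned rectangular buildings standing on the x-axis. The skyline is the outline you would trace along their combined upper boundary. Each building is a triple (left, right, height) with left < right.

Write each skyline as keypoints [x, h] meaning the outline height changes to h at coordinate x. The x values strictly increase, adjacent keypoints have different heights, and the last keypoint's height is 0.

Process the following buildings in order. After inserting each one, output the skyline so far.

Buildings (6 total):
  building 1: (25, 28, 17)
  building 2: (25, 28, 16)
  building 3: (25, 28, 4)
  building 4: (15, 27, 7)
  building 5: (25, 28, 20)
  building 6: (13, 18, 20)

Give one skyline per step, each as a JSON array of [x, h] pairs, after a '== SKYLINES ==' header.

== SKYLINES ==
[[25,17],[28,0]]
[[25,17],[28,0]]
[[25,17],[28,0]]
[[15,7],[25,17],[28,0]]
[[15,7],[25,20],[28,0]]
[[13,20],[18,7],[25,20],[28,0]]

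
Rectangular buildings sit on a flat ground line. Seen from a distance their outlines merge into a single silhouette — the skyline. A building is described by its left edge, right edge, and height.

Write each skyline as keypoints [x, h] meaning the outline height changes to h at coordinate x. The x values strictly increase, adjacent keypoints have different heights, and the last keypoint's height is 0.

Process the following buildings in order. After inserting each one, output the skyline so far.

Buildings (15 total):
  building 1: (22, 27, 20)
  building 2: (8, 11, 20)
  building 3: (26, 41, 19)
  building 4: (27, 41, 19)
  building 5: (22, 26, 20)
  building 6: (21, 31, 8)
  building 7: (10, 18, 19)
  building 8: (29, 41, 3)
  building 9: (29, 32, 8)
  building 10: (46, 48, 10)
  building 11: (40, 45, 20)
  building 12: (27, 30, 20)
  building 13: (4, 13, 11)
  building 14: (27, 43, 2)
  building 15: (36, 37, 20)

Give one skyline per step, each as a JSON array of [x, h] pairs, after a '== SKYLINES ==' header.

== SKYLINES ==
[[22,20],[27,0]]
[[8,20],[11,0],[22,20],[27,0]]
[[8,20],[11,0],[22,20],[27,19],[41,0]]
[[8,20],[11,0],[22,20],[27,19],[41,0]]
[[8,20],[11,0],[22,20],[27,19],[41,0]]
[[8,20],[11,0],[21,8],[22,20],[27,19],[41,0]]
[[8,20],[11,19],[18,0],[21,8],[22,20],[27,19],[41,0]]
[[8,20],[11,19],[18,0],[21,8],[22,20],[27,19],[41,0]]
[[8,20],[11,19],[18,0],[21,8],[22,20],[27,19],[41,0]]
[[8,20],[11,19],[18,0],[21,8],[22,20],[27,19],[41,0],[46,10],[48,0]]
[[8,20],[11,19],[18,0],[21,8],[22,20],[27,19],[40,20],[45,0],[46,10],[48,0]]
[[8,20],[11,19],[18,0],[21,8],[22,20],[30,19],[40,20],[45,0],[46,10],[48,0]]
[[4,11],[8,20],[11,19],[18,0],[21,8],[22,20],[30,19],[40,20],[45,0],[46,10],[48,0]]
[[4,11],[8,20],[11,19],[18,0],[21,8],[22,20],[30,19],[40,20],[45,0],[46,10],[48,0]]
[[4,11],[8,20],[11,19],[18,0],[21,8],[22,20],[30,19],[36,20],[37,19],[40,20],[45,0],[46,10],[48,0]]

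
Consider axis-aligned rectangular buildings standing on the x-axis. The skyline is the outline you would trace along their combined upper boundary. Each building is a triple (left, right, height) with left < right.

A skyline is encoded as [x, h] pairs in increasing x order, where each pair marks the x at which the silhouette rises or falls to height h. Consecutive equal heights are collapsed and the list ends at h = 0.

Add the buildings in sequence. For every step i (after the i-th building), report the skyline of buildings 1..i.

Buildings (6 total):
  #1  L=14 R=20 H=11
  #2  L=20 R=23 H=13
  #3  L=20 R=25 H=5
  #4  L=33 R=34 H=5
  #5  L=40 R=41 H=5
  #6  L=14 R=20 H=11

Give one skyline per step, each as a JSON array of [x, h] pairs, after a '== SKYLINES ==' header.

== SKYLINES ==
[[14,11],[20,0]]
[[14,11],[20,13],[23,0]]
[[14,11],[20,13],[23,5],[25,0]]
[[14,11],[20,13],[23,5],[25,0],[33,5],[34,0]]
[[14,11],[20,13],[23,5],[25,0],[33,5],[34,0],[40,5],[41,0]]
[[14,11],[20,13],[23,5],[25,0],[33,5],[34,0],[40,5],[41,0]]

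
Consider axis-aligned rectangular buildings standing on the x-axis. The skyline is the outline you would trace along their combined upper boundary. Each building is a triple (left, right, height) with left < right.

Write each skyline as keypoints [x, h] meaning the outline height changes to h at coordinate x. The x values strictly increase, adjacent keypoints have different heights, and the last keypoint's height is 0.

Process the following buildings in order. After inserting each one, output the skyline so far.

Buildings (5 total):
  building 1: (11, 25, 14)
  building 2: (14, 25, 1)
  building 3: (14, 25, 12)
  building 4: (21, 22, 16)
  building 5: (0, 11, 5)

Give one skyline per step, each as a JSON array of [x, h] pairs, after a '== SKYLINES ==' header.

== SKYLINES ==
[[11,14],[25,0]]
[[11,14],[25,0]]
[[11,14],[25,0]]
[[11,14],[21,16],[22,14],[25,0]]
[[0,5],[11,14],[21,16],[22,14],[25,0]]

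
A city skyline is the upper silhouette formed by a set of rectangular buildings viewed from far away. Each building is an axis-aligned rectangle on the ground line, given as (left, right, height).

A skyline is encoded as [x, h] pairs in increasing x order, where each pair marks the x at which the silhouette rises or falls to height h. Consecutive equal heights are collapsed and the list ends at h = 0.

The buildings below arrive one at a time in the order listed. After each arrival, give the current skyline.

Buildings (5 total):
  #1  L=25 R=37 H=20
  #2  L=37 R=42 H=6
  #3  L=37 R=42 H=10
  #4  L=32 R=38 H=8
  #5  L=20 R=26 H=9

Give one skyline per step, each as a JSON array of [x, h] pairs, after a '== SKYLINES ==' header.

== SKYLINES ==
[[25,20],[37,0]]
[[25,20],[37,6],[42,0]]
[[25,20],[37,10],[42,0]]
[[25,20],[37,10],[42,0]]
[[20,9],[25,20],[37,10],[42,0]]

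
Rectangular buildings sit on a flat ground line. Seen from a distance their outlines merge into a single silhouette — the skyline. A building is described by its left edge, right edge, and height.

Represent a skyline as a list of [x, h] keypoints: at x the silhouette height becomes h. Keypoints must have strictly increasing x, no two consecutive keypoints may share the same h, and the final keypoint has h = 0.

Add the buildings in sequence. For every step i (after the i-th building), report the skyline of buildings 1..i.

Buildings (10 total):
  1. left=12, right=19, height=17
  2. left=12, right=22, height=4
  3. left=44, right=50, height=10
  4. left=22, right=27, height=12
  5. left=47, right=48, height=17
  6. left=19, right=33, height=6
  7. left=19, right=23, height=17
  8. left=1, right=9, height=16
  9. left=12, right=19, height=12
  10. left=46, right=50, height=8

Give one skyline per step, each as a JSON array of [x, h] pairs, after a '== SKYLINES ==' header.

== SKYLINES ==
[[12,17],[19,0]]
[[12,17],[19,4],[22,0]]
[[12,17],[19,4],[22,0],[44,10],[50,0]]
[[12,17],[19,4],[22,12],[27,0],[44,10],[50,0]]
[[12,17],[19,4],[22,12],[27,0],[44,10],[47,17],[48,10],[50,0]]
[[12,17],[19,6],[22,12],[27,6],[33,0],[44,10],[47,17],[48,10],[50,0]]
[[12,17],[23,12],[27,6],[33,0],[44,10],[47,17],[48,10],[50,0]]
[[1,16],[9,0],[12,17],[23,12],[27,6],[33,0],[44,10],[47,17],[48,10],[50,0]]
[[1,16],[9,0],[12,17],[23,12],[27,6],[33,0],[44,10],[47,17],[48,10],[50,0]]
[[1,16],[9,0],[12,17],[23,12],[27,6],[33,0],[44,10],[47,17],[48,10],[50,0]]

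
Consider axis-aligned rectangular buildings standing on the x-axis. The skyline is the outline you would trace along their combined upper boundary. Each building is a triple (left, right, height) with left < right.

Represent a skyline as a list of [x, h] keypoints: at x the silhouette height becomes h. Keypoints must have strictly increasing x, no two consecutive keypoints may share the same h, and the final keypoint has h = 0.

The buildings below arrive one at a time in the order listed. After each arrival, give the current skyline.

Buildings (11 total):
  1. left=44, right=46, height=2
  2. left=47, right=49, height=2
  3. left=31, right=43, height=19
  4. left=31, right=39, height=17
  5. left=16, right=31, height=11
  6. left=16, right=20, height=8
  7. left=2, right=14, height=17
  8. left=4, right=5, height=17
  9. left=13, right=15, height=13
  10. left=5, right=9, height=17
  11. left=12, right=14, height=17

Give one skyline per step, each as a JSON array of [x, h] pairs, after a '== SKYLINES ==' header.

== SKYLINES ==
[[44,2],[46,0]]
[[44,2],[46,0],[47,2],[49,0]]
[[31,19],[43,0],[44,2],[46,0],[47,2],[49,0]]
[[31,19],[43,0],[44,2],[46,0],[47,2],[49,0]]
[[16,11],[31,19],[43,0],[44,2],[46,0],[47,2],[49,0]]
[[16,11],[31,19],[43,0],[44,2],[46,0],[47,2],[49,0]]
[[2,17],[14,0],[16,11],[31,19],[43,0],[44,2],[46,0],[47,2],[49,0]]
[[2,17],[14,0],[16,11],[31,19],[43,0],[44,2],[46,0],[47,2],[49,0]]
[[2,17],[14,13],[15,0],[16,11],[31,19],[43,0],[44,2],[46,0],[47,2],[49,0]]
[[2,17],[14,13],[15,0],[16,11],[31,19],[43,0],[44,2],[46,0],[47,2],[49,0]]
[[2,17],[14,13],[15,0],[16,11],[31,19],[43,0],[44,2],[46,0],[47,2],[49,0]]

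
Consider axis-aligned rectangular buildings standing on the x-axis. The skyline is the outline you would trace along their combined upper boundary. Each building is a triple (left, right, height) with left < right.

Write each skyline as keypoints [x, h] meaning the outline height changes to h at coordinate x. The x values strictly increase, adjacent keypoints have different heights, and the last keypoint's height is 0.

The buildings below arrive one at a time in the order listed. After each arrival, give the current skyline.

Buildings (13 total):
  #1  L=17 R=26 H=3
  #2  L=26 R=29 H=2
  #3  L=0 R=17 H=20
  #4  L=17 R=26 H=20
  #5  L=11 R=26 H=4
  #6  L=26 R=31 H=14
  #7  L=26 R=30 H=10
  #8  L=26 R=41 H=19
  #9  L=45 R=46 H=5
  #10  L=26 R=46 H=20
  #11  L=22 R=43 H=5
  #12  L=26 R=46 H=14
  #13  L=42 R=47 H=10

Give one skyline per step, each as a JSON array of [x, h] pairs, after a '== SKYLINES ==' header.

== SKYLINES ==
[[17,3],[26,0]]
[[17,3],[26,2],[29,0]]
[[0,20],[17,3],[26,2],[29,0]]
[[0,20],[26,2],[29,0]]
[[0,20],[26,2],[29,0]]
[[0,20],[26,14],[31,0]]
[[0,20],[26,14],[31,0]]
[[0,20],[26,19],[41,0]]
[[0,20],[26,19],[41,0],[45,5],[46,0]]
[[0,20],[46,0]]
[[0,20],[46,0]]
[[0,20],[46,0]]
[[0,20],[46,10],[47,0]]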